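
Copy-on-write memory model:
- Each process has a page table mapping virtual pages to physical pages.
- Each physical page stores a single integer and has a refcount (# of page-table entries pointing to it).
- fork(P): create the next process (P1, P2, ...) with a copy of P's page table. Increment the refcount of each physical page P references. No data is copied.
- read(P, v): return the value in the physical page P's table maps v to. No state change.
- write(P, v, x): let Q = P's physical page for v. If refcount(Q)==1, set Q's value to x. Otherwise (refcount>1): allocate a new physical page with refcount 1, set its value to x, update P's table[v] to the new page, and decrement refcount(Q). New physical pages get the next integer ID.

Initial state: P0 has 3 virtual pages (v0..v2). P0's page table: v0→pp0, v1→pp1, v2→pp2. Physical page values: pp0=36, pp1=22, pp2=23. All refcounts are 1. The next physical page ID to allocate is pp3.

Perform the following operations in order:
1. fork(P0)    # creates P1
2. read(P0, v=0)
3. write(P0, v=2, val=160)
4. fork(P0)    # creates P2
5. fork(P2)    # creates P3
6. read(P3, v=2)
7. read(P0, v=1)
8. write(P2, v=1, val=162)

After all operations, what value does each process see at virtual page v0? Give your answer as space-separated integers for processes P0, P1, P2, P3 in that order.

Op 1: fork(P0) -> P1. 3 ppages; refcounts: pp0:2 pp1:2 pp2:2
Op 2: read(P0, v0) -> 36. No state change.
Op 3: write(P0, v2, 160). refcount(pp2)=2>1 -> COPY to pp3. 4 ppages; refcounts: pp0:2 pp1:2 pp2:1 pp3:1
Op 4: fork(P0) -> P2. 4 ppages; refcounts: pp0:3 pp1:3 pp2:1 pp3:2
Op 5: fork(P2) -> P3. 4 ppages; refcounts: pp0:4 pp1:4 pp2:1 pp3:3
Op 6: read(P3, v2) -> 160. No state change.
Op 7: read(P0, v1) -> 22. No state change.
Op 8: write(P2, v1, 162). refcount(pp1)=4>1 -> COPY to pp4. 5 ppages; refcounts: pp0:4 pp1:3 pp2:1 pp3:3 pp4:1
P0: v0 -> pp0 = 36
P1: v0 -> pp0 = 36
P2: v0 -> pp0 = 36
P3: v0 -> pp0 = 36

Answer: 36 36 36 36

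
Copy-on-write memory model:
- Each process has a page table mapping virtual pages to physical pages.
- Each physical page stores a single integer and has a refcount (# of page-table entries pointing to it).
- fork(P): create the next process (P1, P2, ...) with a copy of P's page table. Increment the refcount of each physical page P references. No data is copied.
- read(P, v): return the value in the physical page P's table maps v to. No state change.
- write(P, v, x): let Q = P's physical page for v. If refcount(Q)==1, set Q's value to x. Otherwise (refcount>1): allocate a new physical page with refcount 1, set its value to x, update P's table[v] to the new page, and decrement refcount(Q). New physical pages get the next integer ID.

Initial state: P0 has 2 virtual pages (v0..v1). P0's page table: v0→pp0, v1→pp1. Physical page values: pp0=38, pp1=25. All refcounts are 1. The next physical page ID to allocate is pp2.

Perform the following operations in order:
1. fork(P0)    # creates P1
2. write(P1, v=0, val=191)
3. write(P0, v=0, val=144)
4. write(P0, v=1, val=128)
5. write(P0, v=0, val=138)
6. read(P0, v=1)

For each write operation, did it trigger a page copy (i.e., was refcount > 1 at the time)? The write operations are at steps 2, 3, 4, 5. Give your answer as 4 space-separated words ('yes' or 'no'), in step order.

Op 1: fork(P0) -> P1. 2 ppages; refcounts: pp0:2 pp1:2
Op 2: write(P1, v0, 191). refcount(pp0)=2>1 -> COPY to pp2. 3 ppages; refcounts: pp0:1 pp1:2 pp2:1
Op 3: write(P0, v0, 144). refcount(pp0)=1 -> write in place. 3 ppages; refcounts: pp0:1 pp1:2 pp2:1
Op 4: write(P0, v1, 128). refcount(pp1)=2>1 -> COPY to pp3. 4 ppages; refcounts: pp0:1 pp1:1 pp2:1 pp3:1
Op 5: write(P0, v0, 138). refcount(pp0)=1 -> write in place. 4 ppages; refcounts: pp0:1 pp1:1 pp2:1 pp3:1
Op 6: read(P0, v1) -> 128. No state change.

yes no yes no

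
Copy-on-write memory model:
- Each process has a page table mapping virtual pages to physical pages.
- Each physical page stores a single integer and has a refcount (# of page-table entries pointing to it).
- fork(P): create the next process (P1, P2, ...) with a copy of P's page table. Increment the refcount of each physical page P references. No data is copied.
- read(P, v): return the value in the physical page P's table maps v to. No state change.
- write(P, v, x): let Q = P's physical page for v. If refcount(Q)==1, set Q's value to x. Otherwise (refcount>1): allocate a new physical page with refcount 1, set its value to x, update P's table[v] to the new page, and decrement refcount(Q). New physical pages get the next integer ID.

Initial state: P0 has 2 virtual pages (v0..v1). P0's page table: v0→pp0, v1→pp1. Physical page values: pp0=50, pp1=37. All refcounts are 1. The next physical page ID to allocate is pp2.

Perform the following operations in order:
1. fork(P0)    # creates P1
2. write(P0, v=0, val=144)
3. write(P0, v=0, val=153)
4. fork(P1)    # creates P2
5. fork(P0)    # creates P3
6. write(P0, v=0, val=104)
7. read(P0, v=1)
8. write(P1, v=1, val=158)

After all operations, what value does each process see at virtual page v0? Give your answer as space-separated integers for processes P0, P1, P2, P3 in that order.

Answer: 104 50 50 153

Derivation:
Op 1: fork(P0) -> P1. 2 ppages; refcounts: pp0:2 pp1:2
Op 2: write(P0, v0, 144). refcount(pp0)=2>1 -> COPY to pp2. 3 ppages; refcounts: pp0:1 pp1:2 pp2:1
Op 3: write(P0, v0, 153). refcount(pp2)=1 -> write in place. 3 ppages; refcounts: pp0:1 pp1:2 pp2:1
Op 4: fork(P1) -> P2. 3 ppages; refcounts: pp0:2 pp1:3 pp2:1
Op 5: fork(P0) -> P3. 3 ppages; refcounts: pp0:2 pp1:4 pp2:2
Op 6: write(P0, v0, 104). refcount(pp2)=2>1 -> COPY to pp3. 4 ppages; refcounts: pp0:2 pp1:4 pp2:1 pp3:1
Op 7: read(P0, v1) -> 37. No state change.
Op 8: write(P1, v1, 158). refcount(pp1)=4>1 -> COPY to pp4. 5 ppages; refcounts: pp0:2 pp1:3 pp2:1 pp3:1 pp4:1
P0: v0 -> pp3 = 104
P1: v0 -> pp0 = 50
P2: v0 -> pp0 = 50
P3: v0 -> pp2 = 153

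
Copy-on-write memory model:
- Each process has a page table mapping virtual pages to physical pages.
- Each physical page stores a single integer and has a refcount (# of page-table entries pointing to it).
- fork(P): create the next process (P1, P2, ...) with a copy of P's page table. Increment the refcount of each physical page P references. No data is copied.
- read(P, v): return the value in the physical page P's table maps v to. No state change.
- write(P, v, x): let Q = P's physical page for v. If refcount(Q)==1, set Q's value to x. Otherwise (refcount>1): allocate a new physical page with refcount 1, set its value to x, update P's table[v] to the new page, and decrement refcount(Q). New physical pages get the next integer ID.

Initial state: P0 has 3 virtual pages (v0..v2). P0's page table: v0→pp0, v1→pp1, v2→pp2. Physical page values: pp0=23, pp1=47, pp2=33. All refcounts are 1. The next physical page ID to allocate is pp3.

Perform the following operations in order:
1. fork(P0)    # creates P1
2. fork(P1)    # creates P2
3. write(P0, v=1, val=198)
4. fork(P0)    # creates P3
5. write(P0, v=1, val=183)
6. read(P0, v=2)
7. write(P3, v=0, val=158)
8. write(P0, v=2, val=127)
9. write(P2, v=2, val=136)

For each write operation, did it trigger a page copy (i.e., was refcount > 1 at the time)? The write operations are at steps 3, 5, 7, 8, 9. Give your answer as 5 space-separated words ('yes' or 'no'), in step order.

Op 1: fork(P0) -> P1. 3 ppages; refcounts: pp0:2 pp1:2 pp2:2
Op 2: fork(P1) -> P2. 3 ppages; refcounts: pp0:3 pp1:3 pp2:3
Op 3: write(P0, v1, 198). refcount(pp1)=3>1 -> COPY to pp3. 4 ppages; refcounts: pp0:3 pp1:2 pp2:3 pp3:1
Op 4: fork(P0) -> P3. 4 ppages; refcounts: pp0:4 pp1:2 pp2:4 pp3:2
Op 5: write(P0, v1, 183). refcount(pp3)=2>1 -> COPY to pp4. 5 ppages; refcounts: pp0:4 pp1:2 pp2:4 pp3:1 pp4:1
Op 6: read(P0, v2) -> 33. No state change.
Op 7: write(P3, v0, 158). refcount(pp0)=4>1 -> COPY to pp5. 6 ppages; refcounts: pp0:3 pp1:2 pp2:4 pp3:1 pp4:1 pp5:1
Op 8: write(P0, v2, 127). refcount(pp2)=4>1 -> COPY to pp6. 7 ppages; refcounts: pp0:3 pp1:2 pp2:3 pp3:1 pp4:1 pp5:1 pp6:1
Op 9: write(P2, v2, 136). refcount(pp2)=3>1 -> COPY to pp7. 8 ppages; refcounts: pp0:3 pp1:2 pp2:2 pp3:1 pp4:1 pp5:1 pp6:1 pp7:1

yes yes yes yes yes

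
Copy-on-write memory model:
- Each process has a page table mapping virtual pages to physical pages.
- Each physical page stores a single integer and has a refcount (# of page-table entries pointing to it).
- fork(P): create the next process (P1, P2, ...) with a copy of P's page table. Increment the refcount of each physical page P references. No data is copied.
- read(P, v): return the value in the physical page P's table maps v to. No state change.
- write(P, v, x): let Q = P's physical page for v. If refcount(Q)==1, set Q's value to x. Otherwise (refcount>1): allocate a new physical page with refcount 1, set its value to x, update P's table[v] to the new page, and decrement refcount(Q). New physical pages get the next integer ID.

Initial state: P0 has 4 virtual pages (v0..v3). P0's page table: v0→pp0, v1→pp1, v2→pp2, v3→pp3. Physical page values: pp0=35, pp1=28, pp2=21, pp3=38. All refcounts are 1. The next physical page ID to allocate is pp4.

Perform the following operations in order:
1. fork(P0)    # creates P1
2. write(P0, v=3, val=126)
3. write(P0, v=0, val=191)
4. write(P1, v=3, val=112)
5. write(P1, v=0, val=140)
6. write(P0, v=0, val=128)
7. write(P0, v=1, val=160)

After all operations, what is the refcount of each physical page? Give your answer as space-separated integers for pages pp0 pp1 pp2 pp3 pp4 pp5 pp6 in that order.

Answer: 1 1 2 1 1 1 1

Derivation:
Op 1: fork(P0) -> P1. 4 ppages; refcounts: pp0:2 pp1:2 pp2:2 pp3:2
Op 2: write(P0, v3, 126). refcount(pp3)=2>1 -> COPY to pp4. 5 ppages; refcounts: pp0:2 pp1:2 pp2:2 pp3:1 pp4:1
Op 3: write(P0, v0, 191). refcount(pp0)=2>1 -> COPY to pp5. 6 ppages; refcounts: pp0:1 pp1:2 pp2:2 pp3:1 pp4:1 pp5:1
Op 4: write(P1, v3, 112). refcount(pp3)=1 -> write in place. 6 ppages; refcounts: pp0:1 pp1:2 pp2:2 pp3:1 pp4:1 pp5:1
Op 5: write(P1, v0, 140). refcount(pp0)=1 -> write in place. 6 ppages; refcounts: pp0:1 pp1:2 pp2:2 pp3:1 pp4:1 pp5:1
Op 6: write(P0, v0, 128). refcount(pp5)=1 -> write in place. 6 ppages; refcounts: pp0:1 pp1:2 pp2:2 pp3:1 pp4:1 pp5:1
Op 7: write(P0, v1, 160). refcount(pp1)=2>1 -> COPY to pp6. 7 ppages; refcounts: pp0:1 pp1:1 pp2:2 pp3:1 pp4:1 pp5:1 pp6:1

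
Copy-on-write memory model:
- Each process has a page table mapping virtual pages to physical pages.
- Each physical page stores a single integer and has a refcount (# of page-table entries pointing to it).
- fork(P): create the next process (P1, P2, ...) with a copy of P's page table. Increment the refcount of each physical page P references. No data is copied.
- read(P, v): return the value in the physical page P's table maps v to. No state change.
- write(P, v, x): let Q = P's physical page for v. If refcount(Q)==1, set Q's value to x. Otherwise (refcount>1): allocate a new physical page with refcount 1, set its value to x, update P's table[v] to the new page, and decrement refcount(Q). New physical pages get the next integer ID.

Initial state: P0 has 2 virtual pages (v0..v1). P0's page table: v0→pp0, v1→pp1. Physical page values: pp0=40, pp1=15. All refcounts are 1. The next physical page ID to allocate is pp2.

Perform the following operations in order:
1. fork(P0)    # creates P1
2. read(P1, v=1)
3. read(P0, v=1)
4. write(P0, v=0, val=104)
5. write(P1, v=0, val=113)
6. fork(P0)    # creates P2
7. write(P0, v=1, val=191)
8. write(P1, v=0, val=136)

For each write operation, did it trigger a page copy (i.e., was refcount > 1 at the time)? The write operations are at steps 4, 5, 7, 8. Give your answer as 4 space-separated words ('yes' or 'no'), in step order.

Op 1: fork(P0) -> P1. 2 ppages; refcounts: pp0:2 pp1:2
Op 2: read(P1, v1) -> 15. No state change.
Op 3: read(P0, v1) -> 15. No state change.
Op 4: write(P0, v0, 104). refcount(pp0)=2>1 -> COPY to pp2. 3 ppages; refcounts: pp0:1 pp1:2 pp2:1
Op 5: write(P1, v0, 113). refcount(pp0)=1 -> write in place. 3 ppages; refcounts: pp0:1 pp1:2 pp2:1
Op 6: fork(P0) -> P2. 3 ppages; refcounts: pp0:1 pp1:3 pp2:2
Op 7: write(P0, v1, 191). refcount(pp1)=3>1 -> COPY to pp3. 4 ppages; refcounts: pp0:1 pp1:2 pp2:2 pp3:1
Op 8: write(P1, v0, 136). refcount(pp0)=1 -> write in place. 4 ppages; refcounts: pp0:1 pp1:2 pp2:2 pp3:1

yes no yes no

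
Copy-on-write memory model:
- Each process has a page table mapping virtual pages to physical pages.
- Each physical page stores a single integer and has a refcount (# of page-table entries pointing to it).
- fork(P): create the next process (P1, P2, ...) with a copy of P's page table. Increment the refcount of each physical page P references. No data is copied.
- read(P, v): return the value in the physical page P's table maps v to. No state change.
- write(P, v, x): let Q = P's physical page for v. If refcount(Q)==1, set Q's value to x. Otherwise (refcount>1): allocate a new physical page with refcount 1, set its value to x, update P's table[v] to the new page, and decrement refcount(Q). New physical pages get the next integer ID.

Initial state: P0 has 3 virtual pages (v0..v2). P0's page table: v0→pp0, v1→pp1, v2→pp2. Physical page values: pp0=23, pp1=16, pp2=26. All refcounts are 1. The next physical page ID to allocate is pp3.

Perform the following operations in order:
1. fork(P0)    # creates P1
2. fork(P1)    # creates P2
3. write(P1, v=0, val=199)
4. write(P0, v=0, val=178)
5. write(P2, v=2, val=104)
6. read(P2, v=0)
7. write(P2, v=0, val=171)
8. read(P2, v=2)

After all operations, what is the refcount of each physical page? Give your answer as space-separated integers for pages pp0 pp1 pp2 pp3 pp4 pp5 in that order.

Op 1: fork(P0) -> P1. 3 ppages; refcounts: pp0:2 pp1:2 pp2:2
Op 2: fork(P1) -> P2. 3 ppages; refcounts: pp0:3 pp1:3 pp2:3
Op 3: write(P1, v0, 199). refcount(pp0)=3>1 -> COPY to pp3. 4 ppages; refcounts: pp0:2 pp1:3 pp2:3 pp3:1
Op 4: write(P0, v0, 178). refcount(pp0)=2>1 -> COPY to pp4. 5 ppages; refcounts: pp0:1 pp1:3 pp2:3 pp3:1 pp4:1
Op 5: write(P2, v2, 104). refcount(pp2)=3>1 -> COPY to pp5. 6 ppages; refcounts: pp0:1 pp1:3 pp2:2 pp3:1 pp4:1 pp5:1
Op 6: read(P2, v0) -> 23. No state change.
Op 7: write(P2, v0, 171). refcount(pp0)=1 -> write in place. 6 ppages; refcounts: pp0:1 pp1:3 pp2:2 pp3:1 pp4:1 pp5:1
Op 8: read(P2, v2) -> 104. No state change.

Answer: 1 3 2 1 1 1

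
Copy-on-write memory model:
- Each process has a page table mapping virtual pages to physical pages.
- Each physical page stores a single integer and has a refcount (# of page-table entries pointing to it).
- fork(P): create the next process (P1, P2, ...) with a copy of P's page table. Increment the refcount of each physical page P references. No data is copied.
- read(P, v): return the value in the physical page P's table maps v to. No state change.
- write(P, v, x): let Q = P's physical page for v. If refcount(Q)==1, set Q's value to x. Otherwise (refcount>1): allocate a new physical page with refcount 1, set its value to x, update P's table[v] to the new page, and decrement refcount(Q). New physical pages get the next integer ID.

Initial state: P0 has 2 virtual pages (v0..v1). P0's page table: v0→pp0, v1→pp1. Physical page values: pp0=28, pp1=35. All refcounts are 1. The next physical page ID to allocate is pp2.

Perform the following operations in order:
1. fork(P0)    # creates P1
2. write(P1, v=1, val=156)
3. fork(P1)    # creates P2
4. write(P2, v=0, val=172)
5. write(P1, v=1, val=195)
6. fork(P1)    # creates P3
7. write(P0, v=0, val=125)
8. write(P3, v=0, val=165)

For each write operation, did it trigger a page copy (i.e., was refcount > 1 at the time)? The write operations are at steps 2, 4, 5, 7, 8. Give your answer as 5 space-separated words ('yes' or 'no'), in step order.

Op 1: fork(P0) -> P1. 2 ppages; refcounts: pp0:2 pp1:2
Op 2: write(P1, v1, 156). refcount(pp1)=2>1 -> COPY to pp2. 3 ppages; refcounts: pp0:2 pp1:1 pp2:1
Op 3: fork(P1) -> P2. 3 ppages; refcounts: pp0:3 pp1:1 pp2:2
Op 4: write(P2, v0, 172). refcount(pp0)=3>1 -> COPY to pp3. 4 ppages; refcounts: pp0:2 pp1:1 pp2:2 pp3:1
Op 5: write(P1, v1, 195). refcount(pp2)=2>1 -> COPY to pp4. 5 ppages; refcounts: pp0:2 pp1:1 pp2:1 pp3:1 pp4:1
Op 6: fork(P1) -> P3. 5 ppages; refcounts: pp0:3 pp1:1 pp2:1 pp3:1 pp4:2
Op 7: write(P0, v0, 125). refcount(pp0)=3>1 -> COPY to pp5. 6 ppages; refcounts: pp0:2 pp1:1 pp2:1 pp3:1 pp4:2 pp5:1
Op 8: write(P3, v0, 165). refcount(pp0)=2>1 -> COPY to pp6. 7 ppages; refcounts: pp0:1 pp1:1 pp2:1 pp3:1 pp4:2 pp5:1 pp6:1

yes yes yes yes yes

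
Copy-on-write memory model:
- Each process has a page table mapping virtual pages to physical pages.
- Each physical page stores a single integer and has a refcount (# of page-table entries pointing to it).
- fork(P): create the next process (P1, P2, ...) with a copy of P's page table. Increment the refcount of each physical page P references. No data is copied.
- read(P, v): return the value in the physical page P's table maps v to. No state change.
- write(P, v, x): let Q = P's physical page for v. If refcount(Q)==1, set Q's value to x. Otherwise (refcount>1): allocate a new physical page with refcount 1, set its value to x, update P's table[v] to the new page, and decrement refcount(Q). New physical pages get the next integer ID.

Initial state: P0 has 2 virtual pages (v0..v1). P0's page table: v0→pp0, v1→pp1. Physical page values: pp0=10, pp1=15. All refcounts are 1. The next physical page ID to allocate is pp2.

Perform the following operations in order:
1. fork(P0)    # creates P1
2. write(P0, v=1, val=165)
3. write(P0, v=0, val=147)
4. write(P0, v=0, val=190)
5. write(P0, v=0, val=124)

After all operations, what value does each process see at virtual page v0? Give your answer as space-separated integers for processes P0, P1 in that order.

Answer: 124 10

Derivation:
Op 1: fork(P0) -> P1. 2 ppages; refcounts: pp0:2 pp1:2
Op 2: write(P0, v1, 165). refcount(pp1)=2>1 -> COPY to pp2. 3 ppages; refcounts: pp0:2 pp1:1 pp2:1
Op 3: write(P0, v0, 147). refcount(pp0)=2>1 -> COPY to pp3. 4 ppages; refcounts: pp0:1 pp1:1 pp2:1 pp3:1
Op 4: write(P0, v0, 190). refcount(pp3)=1 -> write in place. 4 ppages; refcounts: pp0:1 pp1:1 pp2:1 pp3:1
Op 5: write(P0, v0, 124). refcount(pp3)=1 -> write in place. 4 ppages; refcounts: pp0:1 pp1:1 pp2:1 pp3:1
P0: v0 -> pp3 = 124
P1: v0 -> pp0 = 10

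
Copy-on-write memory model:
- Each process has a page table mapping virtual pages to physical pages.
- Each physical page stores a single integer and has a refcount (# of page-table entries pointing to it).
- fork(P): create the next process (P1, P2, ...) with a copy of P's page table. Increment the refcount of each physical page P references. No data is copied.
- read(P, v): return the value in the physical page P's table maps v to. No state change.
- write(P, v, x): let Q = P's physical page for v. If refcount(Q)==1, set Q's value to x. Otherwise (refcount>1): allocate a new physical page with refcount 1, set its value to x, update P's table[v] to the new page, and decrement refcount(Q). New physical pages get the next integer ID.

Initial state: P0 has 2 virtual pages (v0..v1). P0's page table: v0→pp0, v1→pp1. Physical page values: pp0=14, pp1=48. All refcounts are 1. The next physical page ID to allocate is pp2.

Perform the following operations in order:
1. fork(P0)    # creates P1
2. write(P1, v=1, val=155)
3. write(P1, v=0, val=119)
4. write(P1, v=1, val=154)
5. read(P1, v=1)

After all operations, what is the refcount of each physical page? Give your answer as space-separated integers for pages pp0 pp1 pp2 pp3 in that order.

Answer: 1 1 1 1

Derivation:
Op 1: fork(P0) -> P1. 2 ppages; refcounts: pp0:2 pp1:2
Op 2: write(P1, v1, 155). refcount(pp1)=2>1 -> COPY to pp2. 3 ppages; refcounts: pp0:2 pp1:1 pp2:1
Op 3: write(P1, v0, 119). refcount(pp0)=2>1 -> COPY to pp3. 4 ppages; refcounts: pp0:1 pp1:1 pp2:1 pp3:1
Op 4: write(P1, v1, 154). refcount(pp2)=1 -> write in place. 4 ppages; refcounts: pp0:1 pp1:1 pp2:1 pp3:1
Op 5: read(P1, v1) -> 154. No state change.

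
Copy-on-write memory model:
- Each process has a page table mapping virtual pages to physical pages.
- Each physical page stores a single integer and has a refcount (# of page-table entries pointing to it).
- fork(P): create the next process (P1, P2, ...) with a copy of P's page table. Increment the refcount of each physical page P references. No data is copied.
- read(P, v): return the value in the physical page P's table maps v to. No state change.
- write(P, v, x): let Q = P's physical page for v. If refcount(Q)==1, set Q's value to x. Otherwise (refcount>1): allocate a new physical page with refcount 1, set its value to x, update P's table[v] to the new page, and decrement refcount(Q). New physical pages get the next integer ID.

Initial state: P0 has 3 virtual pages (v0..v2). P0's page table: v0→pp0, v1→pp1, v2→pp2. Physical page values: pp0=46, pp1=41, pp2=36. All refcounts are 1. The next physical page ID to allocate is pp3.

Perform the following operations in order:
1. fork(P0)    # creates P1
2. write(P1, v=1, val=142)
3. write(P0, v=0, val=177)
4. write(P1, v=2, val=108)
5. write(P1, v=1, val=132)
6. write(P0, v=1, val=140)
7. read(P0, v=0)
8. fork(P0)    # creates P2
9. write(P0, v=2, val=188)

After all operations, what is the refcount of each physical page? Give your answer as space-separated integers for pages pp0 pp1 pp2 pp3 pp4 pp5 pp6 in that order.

Op 1: fork(P0) -> P1. 3 ppages; refcounts: pp0:2 pp1:2 pp2:2
Op 2: write(P1, v1, 142). refcount(pp1)=2>1 -> COPY to pp3. 4 ppages; refcounts: pp0:2 pp1:1 pp2:2 pp3:1
Op 3: write(P0, v0, 177). refcount(pp0)=2>1 -> COPY to pp4. 5 ppages; refcounts: pp0:1 pp1:1 pp2:2 pp3:1 pp4:1
Op 4: write(P1, v2, 108). refcount(pp2)=2>1 -> COPY to pp5. 6 ppages; refcounts: pp0:1 pp1:1 pp2:1 pp3:1 pp4:1 pp5:1
Op 5: write(P1, v1, 132). refcount(pp3)=1 -> write in place. 6 ppages; refcounts: pp0:1 pp1:1 pp2:1 pp3:1 pp4:1 pp5:1
Op 6: write(P0, v1, 140). refcount(pp1)=1 -> write in place. 6 ppages; refcounts: pp0:1 pp1:1 pp2:1 pp3:1 pp4:1 pp5:1
Op 7: read(P0, v0) -> 177. No state change.
Op 8: fork(P0) -> P2. 6 ppages; refcounts: pp0:1 pp1:2 pp2:2 pp3:1 pp4:2 pp5:1
Op 9: write(P0, v2, 188). refcount(pp2)=2>1 -> COPY to pp6. 7 ppages; refcounts: pp0:1 pp1:2 pp2:1 pp3:1 pp4:2 pp5:1 pp6:1

Answer: 1 2 1 1 2 1 1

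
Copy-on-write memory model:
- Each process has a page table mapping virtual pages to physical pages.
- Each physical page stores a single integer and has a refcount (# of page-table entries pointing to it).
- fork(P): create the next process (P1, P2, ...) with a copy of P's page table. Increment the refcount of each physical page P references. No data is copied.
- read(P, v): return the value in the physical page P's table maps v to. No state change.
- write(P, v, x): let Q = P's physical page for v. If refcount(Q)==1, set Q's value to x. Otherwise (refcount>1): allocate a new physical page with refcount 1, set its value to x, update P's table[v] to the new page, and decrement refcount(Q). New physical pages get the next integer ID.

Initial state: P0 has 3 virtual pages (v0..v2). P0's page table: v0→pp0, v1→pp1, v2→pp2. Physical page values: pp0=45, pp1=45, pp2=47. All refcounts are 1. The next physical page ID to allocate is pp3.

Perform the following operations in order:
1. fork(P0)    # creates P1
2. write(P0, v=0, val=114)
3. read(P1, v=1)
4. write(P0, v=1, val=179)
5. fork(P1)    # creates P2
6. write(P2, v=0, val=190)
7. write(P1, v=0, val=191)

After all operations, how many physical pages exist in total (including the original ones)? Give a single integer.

Answer: 6

Derivation:
Op 1: fork(P0) -> P1. 3 ppages; refcounts: pp0:2 pp1:2 pp2:2
Op 2: write(P0, v0, 114). refcount(pp0)=2>1 -> COPY to pp3. 4 ppages; refcounts: pp0:1 pp1:2 pp2:2 pp3:1
Op 3: read(P1, v1) -> 45. No state change.
Op 4: write(P0, v1, 179). refcount(pp1)=2>1 -> COPY to pp4. 5 ppages; refcounts: pp0:1 pp1:1 pp2:2 pp3:1 pp4:1
Op 5: fork(P1) -> P2. 5 ppages; refcounts: pp0:2 pp1:2 pp2:3 pp3:1 pp4:1
Op 6: write(P2, v0, 190). refcount(pp0)=2>1 -> COPY to pp5. 6 ppages; refcounts: pp0:1 pp1:2 pp2:3 pp3:1 pp4:1 pp5:1
Op 7: write(P1, v0, 191). refcount(pp0)=1 -> write in place. 6 ppages; refcounts: pp0:1 pp1:2 pp2:3 pp3:1 pp4:1 pp5:1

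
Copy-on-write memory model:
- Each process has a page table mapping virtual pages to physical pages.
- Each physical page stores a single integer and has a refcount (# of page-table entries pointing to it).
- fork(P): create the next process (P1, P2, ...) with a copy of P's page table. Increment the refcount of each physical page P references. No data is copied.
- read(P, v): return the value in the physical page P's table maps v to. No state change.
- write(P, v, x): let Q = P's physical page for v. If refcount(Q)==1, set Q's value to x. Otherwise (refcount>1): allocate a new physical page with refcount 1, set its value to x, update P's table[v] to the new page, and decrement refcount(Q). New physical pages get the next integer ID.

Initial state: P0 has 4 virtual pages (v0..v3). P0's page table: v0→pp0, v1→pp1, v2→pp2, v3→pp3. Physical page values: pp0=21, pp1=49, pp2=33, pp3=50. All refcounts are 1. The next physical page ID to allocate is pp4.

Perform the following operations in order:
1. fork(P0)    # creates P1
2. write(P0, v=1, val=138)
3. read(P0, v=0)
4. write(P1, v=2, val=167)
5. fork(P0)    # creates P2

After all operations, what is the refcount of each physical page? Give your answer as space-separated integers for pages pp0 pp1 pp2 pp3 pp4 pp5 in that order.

Op 1: fork(P0) -> P1. 4 ppages; refcounts: pp0:2 pp1:2 pp2:2 pp3:2
Op 2: write(P0, v1, 138). refcount(pp1)=2>1 -> COPY to pp4. 5 ppages; refcounts: pp0:2 pp1:1 pp2:2 pp3:2 pp4:1
Op 3: read(P0, v0) -> 21. No state change.
Op 4: write(P1, v2, 167). refcount(pp2)=2>1 -> COPY to pp5. 6 ppages; refcounts: pp0:2 pp1:1 pp2:1 pp3:2 pp4:1 pp5:1
Op 5: fork(P0) -> P2. 6 ppages; refcounts: pp0:3 pp1:1 pp2:2 pp3:3 pp4:2 pp5:1

Answer: 3 1 2 3 2 1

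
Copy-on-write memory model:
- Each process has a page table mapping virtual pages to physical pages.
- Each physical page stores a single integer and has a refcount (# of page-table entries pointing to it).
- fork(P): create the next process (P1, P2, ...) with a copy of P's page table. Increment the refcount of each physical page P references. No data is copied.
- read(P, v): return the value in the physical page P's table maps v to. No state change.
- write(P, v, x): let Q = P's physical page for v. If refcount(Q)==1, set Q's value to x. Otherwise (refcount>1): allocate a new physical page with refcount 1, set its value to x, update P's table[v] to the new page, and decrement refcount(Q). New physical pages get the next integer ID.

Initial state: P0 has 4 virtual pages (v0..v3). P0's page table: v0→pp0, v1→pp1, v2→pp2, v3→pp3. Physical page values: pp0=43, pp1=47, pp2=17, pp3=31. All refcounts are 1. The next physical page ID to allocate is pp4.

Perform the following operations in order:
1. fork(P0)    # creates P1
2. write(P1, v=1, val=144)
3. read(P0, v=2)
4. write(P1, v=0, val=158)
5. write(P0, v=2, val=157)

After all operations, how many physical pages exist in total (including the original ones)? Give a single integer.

Answer: 7

Derivation:
Op 1: fork(P0) -> P1. 4 ppages; refcounts: pp0:2 pp1:2 pp2:2 pp3:2
Op 2: write(P1, v1, 144). refcount(pp1)=2>1 -> COPY to pp4. 5 ppages; refcounts: pp0:2 pp1:1 pp2:2 pp3:2 pp4:1
Op 3: read(P0, v2) -> 17. No state change.
Op 4: write(P1, v0, 158). refcount(pp0)=2>1 -> COPY to pp5. 6 ppages; refcounts: pp0:1 pp1:1 pp2:2 pp3:2 pp4:1 pp5:1
Op 5: write(P0, v2, 157). refcount(pp2)=2>1 -> COPY to pp6. 7 ppages; refcounts: pp0:1 pp1:1 pp2:1 pp3:2 pp4:1 pp5:1 pp6:1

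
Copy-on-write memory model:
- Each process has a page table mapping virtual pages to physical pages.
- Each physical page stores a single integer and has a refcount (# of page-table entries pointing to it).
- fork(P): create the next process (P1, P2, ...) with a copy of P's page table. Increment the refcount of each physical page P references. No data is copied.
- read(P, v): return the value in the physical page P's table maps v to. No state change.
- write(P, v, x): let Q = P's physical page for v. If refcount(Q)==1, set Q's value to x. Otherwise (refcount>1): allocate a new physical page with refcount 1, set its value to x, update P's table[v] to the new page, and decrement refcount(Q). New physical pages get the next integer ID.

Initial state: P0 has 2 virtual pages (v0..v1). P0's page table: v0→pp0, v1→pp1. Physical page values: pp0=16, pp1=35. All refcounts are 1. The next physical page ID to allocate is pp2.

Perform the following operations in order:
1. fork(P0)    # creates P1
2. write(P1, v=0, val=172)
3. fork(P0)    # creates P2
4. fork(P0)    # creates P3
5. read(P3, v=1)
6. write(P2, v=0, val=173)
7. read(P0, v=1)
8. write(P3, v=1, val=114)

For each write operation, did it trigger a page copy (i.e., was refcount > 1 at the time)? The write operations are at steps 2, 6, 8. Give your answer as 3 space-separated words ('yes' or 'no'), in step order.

Op 1: fork(P0) -> P1. 2 ppages; refcounts: pp0:2 pp1:2
Op 2: write(P1, v0, 172). refcount(pp0)=2>1 -> COPY to pp2. 3 ppages; refcounts: pp0:1 pp1:2 pp2:1
Op 3: fork(P0) -> P2. 3 ppages; refcounts: pp0:2 pp1:3 pp2:1
Op 4: fork(P0) -> P3. 3 ppages; refcounts: pp0:3 pp1:4 pp2:1
Op 5: read(P3, v1) -> 35. No state change.
Op 6: write(P2, v0, 173). refcount(pp0)=3>1 -> COPY to pp3. 4 ppages; refcounts: pp0:2 pp1:4 pp2:1 pp3:1
Op 7: read(P0, v1) -> 35. No state change.
Op 8: write(P3, v1, 114). refcount(pp1)=4>1 -> COPY to pp4. 5 ppages; refcounts: pp0:2 pp1:3 pp2:1 pp3:1 pp4:1

yes yes yes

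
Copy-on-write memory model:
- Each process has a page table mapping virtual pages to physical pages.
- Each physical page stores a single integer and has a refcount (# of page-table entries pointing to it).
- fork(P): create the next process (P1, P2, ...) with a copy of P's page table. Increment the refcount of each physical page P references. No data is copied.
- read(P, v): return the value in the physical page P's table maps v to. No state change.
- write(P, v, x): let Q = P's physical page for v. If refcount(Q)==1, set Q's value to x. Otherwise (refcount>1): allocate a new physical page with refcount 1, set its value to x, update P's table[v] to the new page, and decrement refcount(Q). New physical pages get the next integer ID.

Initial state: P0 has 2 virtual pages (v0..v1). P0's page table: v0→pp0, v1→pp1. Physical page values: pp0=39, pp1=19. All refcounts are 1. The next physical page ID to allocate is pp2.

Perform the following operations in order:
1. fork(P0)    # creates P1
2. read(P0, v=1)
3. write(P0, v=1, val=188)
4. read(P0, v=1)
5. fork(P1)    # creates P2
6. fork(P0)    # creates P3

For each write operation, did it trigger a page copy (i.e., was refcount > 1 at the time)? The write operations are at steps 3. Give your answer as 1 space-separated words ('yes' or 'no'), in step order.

Op 1: fork(P0) -> P1. 2 ppages; refcounts: pp0:2 pp1:2
Op 2: read(P0, v1) -> 19. No state change.
Op 3: write(P0, v1, 188). refcount(pp1)=2>1 -> COPY to pp2. 3 ppages; refcounts: pp0:2 pp1:1 pp2:1
Op 4: read(P0, v1) -> 188. No state change.
Op 5: fork(P1) -> P2. 3 ppages; refcounts: pp0:3 pp1:2 pp2:1
Op 6: fork(P0) -> P3. 3 ppages; refcounts: pp0:4 pp1:2 pp2:2

yes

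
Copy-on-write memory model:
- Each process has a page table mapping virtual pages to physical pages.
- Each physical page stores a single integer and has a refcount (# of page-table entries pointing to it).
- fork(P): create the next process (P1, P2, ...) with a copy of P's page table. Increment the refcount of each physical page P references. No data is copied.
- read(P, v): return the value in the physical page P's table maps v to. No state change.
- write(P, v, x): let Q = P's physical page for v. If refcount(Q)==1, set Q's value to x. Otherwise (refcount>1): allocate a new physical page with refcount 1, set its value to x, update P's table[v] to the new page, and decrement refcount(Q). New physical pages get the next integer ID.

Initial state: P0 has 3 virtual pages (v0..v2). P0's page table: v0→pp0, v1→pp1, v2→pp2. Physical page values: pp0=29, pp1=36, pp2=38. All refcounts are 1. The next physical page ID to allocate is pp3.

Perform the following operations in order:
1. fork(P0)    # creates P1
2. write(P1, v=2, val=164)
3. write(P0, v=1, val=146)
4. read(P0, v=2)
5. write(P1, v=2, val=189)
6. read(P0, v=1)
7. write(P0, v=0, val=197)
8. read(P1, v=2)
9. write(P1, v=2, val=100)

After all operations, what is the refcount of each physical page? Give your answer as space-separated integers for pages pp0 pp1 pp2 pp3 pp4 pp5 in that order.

Answer: 1 1 1 1 1 1

Derivation:
Op 1: fork(P0) -> P1. 3 ppages; refcounts: pp0:2 pp1:2 pp2:2
Op 2: write(P1, v2, 164). refcount(pp2)=2>1 -> COPY to pp3. 4 ppages; refcounts: pp0:2 pp1:2 pp2:1 pp3:1
Op 3: write(P0, v1, 146). refcount(pp1)=2>1 -> COPY to pp4. 5 ppages; refcounts: pp0:2 pp1:1 pp2:1 pp3:1 pp4:1
Op 4: read(P0, v2) -> 38. No state change.
Op 5: write(P1, v2, 189). refcount(pp3)=1 -> write in place. 5 ppages; refcounts: pp0:2 pp1:1 pp2:1 pp3:1 pp4:1
Op 6: read(P0, v1) -> 146. No state change.
Op 7: write(P0, v0, 197). refcount(pp0)=2>1 -> COPY to pp5. 6 ppages; refcounts: pp0:1 pp1:1 pp2:1 pp3:1 pp4:1 pp5:1
Op 8: read(P1, v2) -> 189. No state change.
Op 9: write(P1, v2, 100). refcount(pp3)=1 -> write in place. 6 ppages; refcounts: pp0:1 pp1:1 pp2:1 pp3:1 pp4:1 pp5:1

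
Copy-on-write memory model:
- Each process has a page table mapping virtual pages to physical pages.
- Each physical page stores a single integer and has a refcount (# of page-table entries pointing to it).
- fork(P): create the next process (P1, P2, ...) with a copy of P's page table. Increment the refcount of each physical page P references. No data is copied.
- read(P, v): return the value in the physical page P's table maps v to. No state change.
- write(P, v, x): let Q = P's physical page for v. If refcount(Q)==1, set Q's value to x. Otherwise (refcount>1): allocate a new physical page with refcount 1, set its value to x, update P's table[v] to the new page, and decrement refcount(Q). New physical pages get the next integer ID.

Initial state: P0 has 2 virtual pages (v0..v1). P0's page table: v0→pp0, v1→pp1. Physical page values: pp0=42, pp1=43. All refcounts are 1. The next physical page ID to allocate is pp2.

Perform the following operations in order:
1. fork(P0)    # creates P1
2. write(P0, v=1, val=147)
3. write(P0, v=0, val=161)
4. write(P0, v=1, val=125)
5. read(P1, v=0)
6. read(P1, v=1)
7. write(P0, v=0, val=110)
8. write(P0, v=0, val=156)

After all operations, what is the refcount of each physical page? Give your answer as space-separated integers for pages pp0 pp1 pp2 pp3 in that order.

Op 1: fork(P0) -> P1. 2 ppages; refcounts: pp0:2 pp1:2
Op 2: write(P0, v1, 147). refcount(pp1)=2>1 -> COPY to pp2. 3 ppages; refcounts: pp0:2 pp1:1 pp2:1
Op 3: write(P0, v0, 161). refcount(pp0)=2>1 -> COPY to pp3. 4 ppages; refcounts: pp0:1 pp1:1 pp2:1 pp3:1
Op 4: write(P0, v1, 125). refcount(pp2)=1 -> write in place. 4 ppages; refcounts: pp0:1 pp1:1 pp2:1 pp3:1
Op 5: read(P1, v0) -> 42. No state change.
Op 6: read(P1, v1) -> 43. No state change.
Op 7: write(P0, v0, 110). refcount(pp3)=1 -> write in place. 4 ppages; refcounts: pp0:1 pp1:1 pp2:1 pp3:1
Op 8: write(P0, v0, 156). refcount(pp3)=1 -> write in place. 4 ppages; refcounts: pp0:1 pp1:1 pp2:1 pp3:1

Answer: 1 1 1 1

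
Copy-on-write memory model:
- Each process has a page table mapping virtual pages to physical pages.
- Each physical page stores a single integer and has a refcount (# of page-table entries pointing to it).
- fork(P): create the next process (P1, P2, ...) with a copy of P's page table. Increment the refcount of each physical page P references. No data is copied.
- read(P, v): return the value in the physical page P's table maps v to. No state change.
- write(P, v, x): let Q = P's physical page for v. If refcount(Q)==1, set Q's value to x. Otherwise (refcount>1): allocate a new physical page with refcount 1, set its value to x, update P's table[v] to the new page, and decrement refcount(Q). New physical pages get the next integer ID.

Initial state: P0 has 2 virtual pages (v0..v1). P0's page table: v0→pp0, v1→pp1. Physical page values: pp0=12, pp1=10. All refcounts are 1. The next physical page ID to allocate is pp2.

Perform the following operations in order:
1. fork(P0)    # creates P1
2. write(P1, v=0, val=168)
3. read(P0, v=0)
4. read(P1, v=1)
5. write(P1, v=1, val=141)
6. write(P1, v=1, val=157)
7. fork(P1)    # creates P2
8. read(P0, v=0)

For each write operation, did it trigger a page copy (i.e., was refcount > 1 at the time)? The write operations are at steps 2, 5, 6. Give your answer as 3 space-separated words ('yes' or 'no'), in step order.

Op 1: fork(P0) -> P1. 2 ppages; refcounts: pp0:2 pp1:2
Op 2: write(P1, v0, 168). refcount(pp0)=2>1 -> COPY to pp2. 3 ppages; refcounts: pp0:1 pp1:2 pp2:1
Op 3: read(P0, v0) -> 12. No state change.
Op 4: read(P1, v1) -> 10. No state change.
Op 5: write(P1, v1, 141). refcount(pp1)=2>1 -> COPY to pp3. 4 ppages; refcounts: pp0:1 pp1:1 pp2:1 pp3:1
Op 6: write(P1, v1, 157). refcount(pp3)=1 -> write in place. 4 ppages; refcounts: pp0:1 pp1:1 pp2:1 pp3:1
Op 7: fork(P1) -> P2. 4 ppages; refcounts: pp0:1 pp1:1 pp2:2 pp3:2
Op 8: read(P0, v0) -> 12. No state change.

yes yes no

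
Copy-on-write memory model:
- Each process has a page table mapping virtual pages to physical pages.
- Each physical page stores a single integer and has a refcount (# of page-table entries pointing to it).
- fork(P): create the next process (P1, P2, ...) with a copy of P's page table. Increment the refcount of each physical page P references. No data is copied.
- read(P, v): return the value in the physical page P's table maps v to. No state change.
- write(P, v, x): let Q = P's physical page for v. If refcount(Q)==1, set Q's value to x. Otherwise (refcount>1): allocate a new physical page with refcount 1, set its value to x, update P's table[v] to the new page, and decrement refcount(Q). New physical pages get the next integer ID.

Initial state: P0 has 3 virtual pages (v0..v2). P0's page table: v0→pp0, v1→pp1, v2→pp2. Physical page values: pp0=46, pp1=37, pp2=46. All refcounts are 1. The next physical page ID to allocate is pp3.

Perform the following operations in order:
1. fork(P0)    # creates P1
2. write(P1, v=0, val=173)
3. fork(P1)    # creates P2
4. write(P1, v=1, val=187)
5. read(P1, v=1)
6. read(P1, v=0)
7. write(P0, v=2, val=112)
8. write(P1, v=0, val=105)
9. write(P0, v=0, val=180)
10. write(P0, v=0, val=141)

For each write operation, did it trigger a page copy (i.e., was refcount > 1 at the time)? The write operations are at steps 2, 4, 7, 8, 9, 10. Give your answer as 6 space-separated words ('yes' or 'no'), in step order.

Op 1: fork(P0) -> P1. 3 ppages; refcounts: pp0:2 pp1:2 pp2:2
Op 2: write(P1, v0, 173). refcount(pp0)=2>1 -> COPY to pp3. 4 ppages; refcounts: pp0:1 pp1:2 pp2:2 pp3:1
Op 3: fork(P1) -> P2. 4 ppages; refcounts: pp0:1 pp1:3 pp2:3 pp3:2
Op 4: write(P1, v1, 187). refcount(pp1)=3>1 -> COPY to pp4. 5 ppages; refcounts: pp0:1 pp1:2 pp2:3 pp3:2 pp4:1
Op 5: read(P1, v1) -> 187. No state change.
Op 6: read(P1, v0) -> 173. No state change.
Op 7: write(P0, v2, 112). refcount(pp2)=3>1 -> COPY to pp5. 6 ppages; refcounts: pp0:1 pp1:2 pp2:2 pp3:2 pp4:1 pp5:1
Op 8: write(P1, v0, 105). refcount(pp3)=2>1 -> COPY to pp6. 7 ppages; refcounts: pp0:1 pp1:2 pp2:2 pp3:1 pp4:1 pp5:1 pp6:1
Op 9: write(P0, v0, 180). refcount(pp0)=1 -> write in place. 7 ppages; refcounts: pp0:1 pp1:2 pp2:2 pp3:1 pp4:1 pp5:1 pp6:1
Op 10: write(P0, v0, 141). refcount(pp0)=1 -> write in place. 7 ppages; refcounts: pp0:1 pp1:2 pp2:2 pp3:1 pp4:1 pp5:1 pp6:1

yes yes yes yes no no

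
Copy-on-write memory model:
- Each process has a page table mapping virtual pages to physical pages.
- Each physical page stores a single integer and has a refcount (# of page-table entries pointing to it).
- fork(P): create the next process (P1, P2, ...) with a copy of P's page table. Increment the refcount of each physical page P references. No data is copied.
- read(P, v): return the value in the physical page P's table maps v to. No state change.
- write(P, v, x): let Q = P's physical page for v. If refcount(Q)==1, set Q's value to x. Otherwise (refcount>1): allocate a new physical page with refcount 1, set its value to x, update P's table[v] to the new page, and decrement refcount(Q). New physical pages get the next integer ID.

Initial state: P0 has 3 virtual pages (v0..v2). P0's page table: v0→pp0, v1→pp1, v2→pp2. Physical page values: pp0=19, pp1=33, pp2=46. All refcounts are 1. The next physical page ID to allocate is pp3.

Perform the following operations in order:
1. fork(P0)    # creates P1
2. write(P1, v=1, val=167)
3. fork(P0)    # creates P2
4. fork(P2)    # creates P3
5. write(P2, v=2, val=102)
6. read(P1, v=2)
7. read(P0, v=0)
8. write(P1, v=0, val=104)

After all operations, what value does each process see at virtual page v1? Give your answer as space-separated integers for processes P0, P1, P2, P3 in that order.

Op 1: fork(P0) -> P1. 3 ppages; refcounts: pp0:2 pp1:2 pp2:2
Op 2: write(P1, v1, 167). refcount(pp1)=2>1 -> COPY to pp3. 4 ppages; refcounts: pp0:2 pp1:1 pp2:2 pp3:1
Op 3: fork(P0) -> P2. 4 ppages; refcounts: pp0:3 pp1:2 pp2:3 pp3:1
Op 4: fork(P2) -> P3. 4 ppages; refcounts: pp0:4 pp1:3 pp2:4 pp3:1
Op 5: write(P2, v2, 102). refcount(pp2)=4>1 -> COPY to pp4. 5 ppages; refcounts: pp0:4 pp1:3 pp2:3 pp3:1 pp4:1
Op 6: read(P1, v2) -> 46. No state change.
Op 7: read(P0, v0) -> 19. No state change.
Op 8: write(P1, v0, 104). refcount(pp0)=4>1 -> COPY to pp5. 6 ppages; refcounts: pp0:3 pp1:3 pp2:3 pp3:1 pp4:1 pp5:1
P0: v1 -> pp1 = 33
P1: v1 -> pp3 = 167
P2: v1 -> pp1 = 33
P3: v1 -> pp1 = 33

Answer: 33 167 33 33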